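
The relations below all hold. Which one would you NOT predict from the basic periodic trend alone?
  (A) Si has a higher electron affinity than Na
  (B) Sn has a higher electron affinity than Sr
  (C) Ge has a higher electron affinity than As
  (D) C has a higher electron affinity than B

The general trend: electron affinity increases across a period and decreases down a group.
(A) Si (period 3, group 14) vs Na (period 3, group 1): the stated order agrees with the simple trend.
(B) Sn (period 5, group 14) vs Sr (period 5, group 2): the stated order agrees with the simple trend.
(C) Ge (period 4, group 14) vs As (period 4, group 15): the stated order contradicts the simple trend.
(D) C (period 2, group 14) vs B (period 2, group 13): the stated order agrees with the simple trend.
The exception is (C): adding an electron to As's half-filled 4p³ is unfavourable, so Ge (4p²) has the more exothermic EA.

(C)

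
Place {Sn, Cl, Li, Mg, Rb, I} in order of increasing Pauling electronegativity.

Li is in period 2, group 1; Mg is in period 3, group 2; Cl is in period 3, group 17; Rb is in period 5, group 1; Sn is in period 5, group 14; I is in period 5, group 17.
EN rises left→right (higher Z_eff, smaller atoms) and falls top→bottom (larger, more shielded atoms).
Neither a single period nor a single group — weigh both effects.
Li > Rb: Li sits above Rb in group 1, so the down-group effect alone puts Li higher.
Mg > Li: period and group pull opposite ways; the across-period shift dominates (1.31 vs 0.98).
Sn > Mg: the two effects oppose for this pair; the across-period effect wins (1.96 vs 1.31).
I > Sn: I lies to the right of Sn in period 5, so the across-period effect alone puts I higher.
Cl > I: they share group 17; the group trend gives Cl the larger value.
Approximate values (Pauling): Li 0.98, Mg 1.31, Cl 3.16, Rb 0.82, Sn 1.96, I 2.66.
So from lowest to highest: Rb < Li < Mg < Sn < I < Cl.

Rb < Li < Mg < Sn < I < Cl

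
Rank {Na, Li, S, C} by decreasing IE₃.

Li, Na, C, S

Consider each +2 ion: Na²⁺ is already 1 electron into the core; Li²⁺ is already 1 electron into the core; S²⁺ still has 4 valence electrons; C²⁺ still has 2 valence electrons.
Core electrons are held far more tightly than valence electrons, so Na and Li top the IE_3 order.
Valence configurations: S²⁺ [Ne]3s²3p², C²⁺ [He]2s².
Tabulated IE_3 (kJ/mol): Na 6910, Li 11815, S 3357, C 4620.
So the third ionization energies run S < C < Na < Li.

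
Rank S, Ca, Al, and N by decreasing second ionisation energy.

The second ionization energy removes an electron from the +1 ion. For each element: S⁺ still has 5 valence electrons; Ca⁺ still has 1 valence electron; Al⁺ still has 2 valence electrons; N⁺ still has 4 valence electrons.
All are still removing valence electrons, so compare the +1 ions as you would atoms: IE_2 generally rises across a period (higher Z_eff) and falls down a group (larger shell), subject to the usual subshell exceptions.
Valence configurations: S⁺ [Ne]3s²3p³, Ca⁺ [Ar]4s¹, Al⁺ [Ne]3s², N⁺ [He]2s²2p².
Approximate IE_2 values (kJ/mol): S 2252, Ca 1145, Al 1817, N 2856.
Overall IE_2 order: Ca < Al < S < N.

N, S, Al, Ca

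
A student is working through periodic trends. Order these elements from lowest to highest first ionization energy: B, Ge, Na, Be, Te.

Na < Ge < B < Te < Be

Be is in period 2, group 2; B is in period 2, group 13; Na is in period 3, group 1; Ge is in period 4, group 14; Te is in period 5, group 16.
First ionization energy rises across a period (greater Z_eff holds electrons more tightly) and falls down a group (valence electrons are farther from the nucleus).
Here both period and group differ, so the two effects have to be weighed against each other.
Ge > Na: period and group pull opposite ways; the across-period shift dominates (762 vs 496 kJ/mol).
B > Ge: the two effects oppose for this pair; the down-group effect wins (801 vs 762 kJ/mol).
Te > B: period and group pull opposite ways; the across-period shift dominates (869 vs 801 kJ/mol).
Be > Te: the two effects oppose for this pair; the down-group effect wins (900 vs 869 kJ/mol).
Note the exception: Be has a higher first ionization energy than B, contrary to the simple trend — removing B's lone 2p electron is easier than breaking Be's filled 2s².
Approximate values (kJ/mol): Be 900, B 801, Na 496, Ge 762, Te 869.
So from lowest to highest: Na < Ge < B < Te < Be.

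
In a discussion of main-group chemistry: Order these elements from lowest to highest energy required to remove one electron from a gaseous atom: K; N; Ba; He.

He is in period 1, group 18; N is in period 2, group 15; K is in period 4, group 1; Ba is in period 6, group 2.
First ionization energy rises across a period (greater Z_eff holds electrons more tightly) and falls down a group (valence electrons are farther from the nucleus).
These span different periods and groups, so the two trends combine.
Ba > K: period and group pull opposite ways; the across-period shift dominates (503 vs 419 kJ/mol).
N > Ba: both effects reinforce here, so N is clearly the higher of the two.
He > N: both effects reinforce here, so He is clearly the higher of the two.
Approximate values (kJ/mol): He 2372, N 1402, K 419, Ba 503.
So from lowest to highest: K < Ba < N < He.

K, Ba, N, He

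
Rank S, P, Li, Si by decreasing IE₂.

IE_2 is the cost of taking one more electron from the +1 cation: S⁺ still has 5 valence electrons; P⁺ still has 4 valence electrons; Li⁺ is the bare [He] core; Si⁺ still has 3 valence electrons.
Core electrons are held far more tightly than valence electrons, so Li tops the IE_2 order.
Valence configurations: S⁺ [Ne]3s²3p³, P⁺ [Ne]3s²3p², Si⁺ [Ne]3s²3p¹.
The numbers (kJ/mol): S 2252, P 1907, Li 7298, Si 1577.
Putting it together, IE_2: Si < P < S < Li.

Li > S > P > Si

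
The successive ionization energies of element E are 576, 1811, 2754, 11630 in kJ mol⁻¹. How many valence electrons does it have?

3

Look for the largest jump between consecutive ionization energies: IE4/IE3 ≈ 4.2, far larger than any earlier ratio.
That jump marks the point where a core electron is being removed. So the atom has 3 valence electrons.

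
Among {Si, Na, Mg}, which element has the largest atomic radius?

Na

Na is in period 3, group 1; Mg is in period 3, group 2; Si is in period 3, group 14.
Atomic radius shrinks across a period as nuclear charge pulls the same shell inward, and grows down a group as new shells are added.
All lie in period 3, so atomic radius increases right to left.
The largest atomic radius among these belongs to Na.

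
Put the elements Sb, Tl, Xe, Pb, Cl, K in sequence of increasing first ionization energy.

K < Tl < Pb < Sb < Xe < Cl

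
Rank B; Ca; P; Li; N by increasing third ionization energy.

Consider each +2 ion: B²⁺ still has 1 valence electron; Ca²⁺ is the bare [Ar] core; P²⁺ still has 3 valence electrons; Li²⁺ is already 1 electron into the core; N²⁺ still has 3 valence electrons.
Pulling an electron out of a noble-gas core costs far more than removing a remaining valence electron, so Ca and Li sit at the high end of IE_3.
Valence configurations: B²⁺ [He]2s¹, P²⁺ [Ne]3s²3p¹, N²⁺ [He]2s²2p¹.
The numbers (kJ/mol): B 3660, Ca 4912, P 2914, Li 11815, N 4578.
So the third ionization energies run P < B < N < Ca < Li.

P < B < N < Ca < Li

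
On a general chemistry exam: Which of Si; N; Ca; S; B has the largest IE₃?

After 2 electrons have been removed, what remains? Si²⁺ still has 2 valence electrons; N²⁺ still has 3 valence electrons; Ca²⁺ is the bare [Ar] core; S²⁺ still has 4 valence electrons; B²⁺ still has 1 valence electron.
Breaking into a closed-shell core is much more expensive than removing a leftover valence electron — Ca has the largest IE_3 here.
Valence configurations: Si²⁺ [Ne]3s², N²⁺ [He]2s²2p¹, S²⁺ [Ne]3s²3p², B²⁺ [He]2s¹.
Tabulated IE_3 (kJ/mol): Si 3232, N 4578, Ca 4912, S 3357, B 3660.
So the third ionization energies run Si < S < B < N < Ca.

Ca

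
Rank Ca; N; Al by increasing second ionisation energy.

Ca < Al < N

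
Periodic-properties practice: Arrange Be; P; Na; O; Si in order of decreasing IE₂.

After 1 electron has been removed, what remains? Be⁺ still has 1 valence electron; P⁺ still has 4 valence electrons; Na⁺ is the bare [Ne] core; O⁺ still has 5 valence electrons; Si⁺ still has 3 valence electrons.
Breaking into a closed-shell core is much more expensive than removing a leftover valence electron — Na has the largest IE_2 here.
Valence configurations: Be⁺ [He]2s¹, P⁺ [Ne]3s²3p², O⁺ [He]2s²2p³, Si⁺ [Ne]3s²3p¹.
Tabulated IE_2 (kJ/mol): Be 1757, P 1907, Na 4562, O 3388, Si 1577.
Hence IE_2: Si < Be < P < O < Na.

Na, O, P, Be, Si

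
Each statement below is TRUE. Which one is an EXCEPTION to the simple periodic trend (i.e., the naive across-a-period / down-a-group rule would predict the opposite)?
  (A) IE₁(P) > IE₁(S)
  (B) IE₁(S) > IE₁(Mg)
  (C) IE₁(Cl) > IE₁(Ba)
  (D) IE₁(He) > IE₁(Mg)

(A)

The general trend: IE₁ increases across a period and decreases down a group.
(A) P (period 3, group 15) vs S (period 3, group 16): the stated order contradicts the simple trend.
(B) S (period 3, group 16) vs Mg (period 3, group 2): the stated order agrees with the simple trend.
(C) Cl (period 3, group 17) vs Ba (period 6, group 2): the stated order agrees with the simple trend.
(D) He (period 1, group 18) vs Mg (period 3, group 2): the stated order agrees with the simple trend.
The exception is (A): S (3p⁴) ionizes more easily than half-filled P (3p³) because the paired 3p electron in S is pushed out by e⁻–e⁻ repulsion.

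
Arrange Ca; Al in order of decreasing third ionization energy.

Ca, Al

After 2 electrons have been removed, what remains? Ca²⁺ is the bare [Ar] core; Al²⁺ still has 1 valence electron.
Breaking into a closed-shell core is much more expensive than removing a leftover valence electron — Ca has the largest IE_3 here.
The numbers (kJ/mol): Ca 4912, Al 2745.
So the third ionization energies run Al < Ca.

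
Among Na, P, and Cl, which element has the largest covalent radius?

Na is in period 3, group 1; P is in period 3, group 15; Cl is in period 3, group 17.
Moving right in a period, electrons are added to the same shell under a stronger nuclear pull, so atoms get smaller; moving down, a new shell is opened and atoms get larger.
All lie in period 3, so atomic radius increases right to left.
The largest covalent radius among these belongs to Na.

Na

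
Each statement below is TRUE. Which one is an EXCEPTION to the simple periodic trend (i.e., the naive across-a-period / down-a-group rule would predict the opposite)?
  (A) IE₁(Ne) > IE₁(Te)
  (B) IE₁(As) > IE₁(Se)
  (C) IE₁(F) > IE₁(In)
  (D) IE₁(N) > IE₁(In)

(B)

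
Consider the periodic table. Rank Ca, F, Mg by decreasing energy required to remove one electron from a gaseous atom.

F, Mg, Ca

F is in period 2, group 17; Mg is in period 3, group 2; Ca is in period 4, group 2.
IE₁ increases left→right with effective nuclear charge and decreases top→bottom as the valence shell moves farther out.
These span different periods and groups, so the two trends combine.
Mg > Ca: Mg sits above Ca in group 2, so the down-group effect alone puts Mg higher.
F > Mg: relative to Mg, both the across-period and down-group shifts push F's first ionization energy up.
For reference (kJ/mol): F 1681, Mg 738, Ca 590.
So from highest to lowest: F > Mg > Ca.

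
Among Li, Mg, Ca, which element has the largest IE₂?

The second ionization energy removes an electron from the +1 ion. For each element: Li⁺ is the bare [He] core; Mg⁺ still has 1 valence electron; Ca⁺ still has 1 valence electron.
Breaking into a closed-shell core is much more expensive than removing a leftover valence electron — Li has the largest IE_2 here.
Valence configurations: Mg⁺ [Ne]3s¹, Ca⁺ [Ar]4s¹.
The numbers (kJ/mol): Li 7298, Mg 1451, Ca 1145.
Putting it together, IE_2: Ca < Mg < Li.

Li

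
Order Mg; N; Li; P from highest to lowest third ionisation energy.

IE_3 is the cost of taking one more electron from the +2 cation: Mg²⁺ is the bare [Ne] core; N²⁺ still has 3 valence electrons; Li²⁺ is already 1 electron into the core; P²⁺ still has 3 valence electrons.
Core electrons are held far more tightly than valence electrons, so Mg and Li top the IE_3 order.
Valence configurations: N²⁺ [He]2s²2p¹, P²⁺ [Ne]3s²3p¹.
Approximate IE_3 values (kJ/mol): Mg 7733, N 4578, Li 11815, P 2914.
Hence IE_3: P < N < Mg < Li.

Li, Mg, N, P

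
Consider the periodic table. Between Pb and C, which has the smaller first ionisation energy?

Pb

C is in period 2, group 14; Pb is in period 6, group 14.
First ionization energy rises across a period (greater Z_eff holds electrons more tightly) and falls down a group (valence electrons are farther from the nucleus).
All are in group 14, so first ionization energy increases up the group.
So Pb has the smaller first ionisation energy (Pb < C).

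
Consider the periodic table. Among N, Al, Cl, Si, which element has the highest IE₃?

N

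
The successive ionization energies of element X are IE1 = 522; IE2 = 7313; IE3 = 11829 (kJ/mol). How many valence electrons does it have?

1

Look for the largest jump between consecutive ionization energies: IE2/IE1 ≈ 14.0, far larger than any earlier ratio.
That jump marks the point where a core electron is being removed. So the atom has 1 valence electron.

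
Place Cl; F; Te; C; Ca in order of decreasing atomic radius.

Ca, Te, Cl, C, F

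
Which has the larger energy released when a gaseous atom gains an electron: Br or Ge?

Ge is in period 4, group 14; Br is in period 4, group 17.
Electron affinity generally becomes more exothermic across a period toward the halogens and less exothermic down a group.
All lie in period 4, so electron affinity increases left to right.
So Br has the larger energy released when a gaseous atom gains an electron (Br > Ge).

Br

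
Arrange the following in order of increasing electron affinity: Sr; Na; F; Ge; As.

Sr, Na, As, Ge, F

Electron affinity generally becomes more exothermic across a period toward the halogens and less exothermic down a group.
Neither a single period nor a single group — weigh both effects.
Na > Sr: period and group pull opposite ways; the down-group shift dominates (53 vs 5 kJ/mol).
As > Na: period and group pull opposite ways; the across-period shift dominates (78 vs 53 kJ/mol).
Ge > As: this pair runs against the simple trend — see the exception note.
F > Ge: relative to Ge, both the across-period and down-group shifts push F's electron affinity up.
Note the exception: Ge has a higher electron affinity than As, contrary to the simple trend — adding an electron to As's half-filled 4p³ is unfavourable, so Ge (4p²) has the more exothermic EA.
For reference (kJ/mol): F 328, Na 53, Ge 119, As 78, Sr 5.
So from lowest to highest: Sr < Na < As < Ge < F.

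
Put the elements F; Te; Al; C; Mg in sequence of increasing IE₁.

C is in period 2, group 14; F is in period 2, group 17; Mg is in period 3, group 2; Al is in period 3, group 13; Te is in period 5, group 16.
IE₁ increases left→right with effective nuclear charge and decreases top→bottom as the valence shell moves farther out.
Here both period and group differ, so the two effects have to be weighed against each other.
Mg > Al: this pair runs against the simple trend — see the exception note.
Te > Mg: the two effects oppose for this pair; the across-period effect wins (869 vs 738 kJ/mol).
C > Te: period and group pull opposite ways; the down-group shift dominates (1086 vs 869 kJ/mol).
F > C: F lies to the right of C in period 2, so the across-period effect alone puts F higher.
Note the exception: Mg has a higher first ionization energy than Al, contrary to the simple trend — Al's single 3p electron is easier to remove than one from Mg's filled 3s².
Tabulated first ionization energy (kJ/mol): C 1086, F 1681, Mg 738, Al 578, Te 869.
So from lowest to highest: Al < Mg < Te < C < F.

Al, Mg, Te, C, F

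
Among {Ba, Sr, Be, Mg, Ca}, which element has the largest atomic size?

Radius decreases left→right (rising Z_eff, same n) and increases top→bottom (higher n).
All are in group 2, so atomic radius increases down the group.
The largest atomic size among these belongs to Ba.

Ba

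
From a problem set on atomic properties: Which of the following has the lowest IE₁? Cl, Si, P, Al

Al

Al is in period 3, group 13; Si is in period 3, group 14; P is in period 3, group 15; Cl is in period 3, group 17.
IE₁ increases left→right with effective nuclear charge and decreases top→bottom as the valence shell moves farther out.
All lie in period 3, so first ionization energy increases left to right.
The lowest IE₁ among these belongs to Al.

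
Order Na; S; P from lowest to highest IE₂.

P, S, Na

Consider each +1 ion: Na⁺ is the bare [Ne] core; S⁺ still has 5 valence electrons; P⁺ still has 4 valence electrons.
Core electrons are held far more tightly than valence electrons, so Na tops the IE_2 order.
Valence configurations: S⁺ [Ne]3s²3p³, P⁺ [Ne]3s²3p².
The numbers (kJ/mol): Na 4562, S 2252, P 1907.
Hence IE_2: P < S < Na.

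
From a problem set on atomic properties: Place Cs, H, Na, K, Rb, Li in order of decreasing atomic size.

H is in period 1, group 1; Li is in period 2, group 1; Na is in period 3, group 1; K is in period 4, group 1; Rb is in period 5, group 1; Cs is in period 6, group 1.
Moving right in a period, electrons are added to the same shell under a stronger nuclear pull, so atoms get smaller; moving down, a new shell is opened and atoms get larger.
All are in group 1, so atomic radius increases down the group.
So from largest to smallest: Cs > Rb > K > Na > Li > H.

Cs, Rb, K, Na, Li, H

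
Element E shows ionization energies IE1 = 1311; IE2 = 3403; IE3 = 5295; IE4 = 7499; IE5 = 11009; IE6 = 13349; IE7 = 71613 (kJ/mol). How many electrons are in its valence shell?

Look for the largest jump between consecutive ionization energies: IE7/IE6 ≈ 5.4, far larger than any earlier ratio.
That jump marks the point where a core electron is being removed. So the atom has 6 valence electrons.

6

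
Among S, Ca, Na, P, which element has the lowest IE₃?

The third ionization energy removes an electron from the +2 ion. For each element: S²⁺ still has 4 valence electrons; Ca²⁺ is the bare [Ar] core; Na²⁺ is already 1 electron into the core; P²⁺ still has 3 valence electrons.
Core electrons are held far more tightly than valence electrons, so Ca and Na top the IE_3 order.
Valence configurations: S²⁺ [Ne]3s²3p², P²⁺ [Ne]3s²3p¹.
Tabulated IE_3 (kJ/mol): S 3357, Ca 4912, Na 6910, P 2914.
Overall IE_3 order: P < S < Ca < Na.

P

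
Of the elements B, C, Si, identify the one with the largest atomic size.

B is in period 2, group 13; C is in period 2, group 14; Si is in period 3, group 14.
Across a period the added protons contract the valence shell; down a group each new principal shell makes the atom larger.
Neither a single period nor a single group — weigh both effects.
B > C: B lies to the left of C in period 2, so the across-period effect alone puts B larger.
Si > B: period and group pull opposite ways; the down-group shift dominates (116 vs 85 pm).
Tabulated atomic radius (pm): B 85, C 75, Si 116.
The largest atomic size among these belongs to Si.

Si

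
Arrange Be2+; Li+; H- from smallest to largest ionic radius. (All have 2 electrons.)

Be2+ < Li+ < H-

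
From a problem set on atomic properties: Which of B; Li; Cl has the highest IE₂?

Li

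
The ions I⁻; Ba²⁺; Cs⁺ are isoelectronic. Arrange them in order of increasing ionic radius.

All of these have 54 electrons, so size is governed by nuclear charge alone: the more protons, the stronger the pull on the same electron cloud, and the smaller the ion.
Nuclear charges: Ba²⁺ (Z=56), Cs⁺ (Z=55), I⁻ (Z=53).
Smallest to largest: Ba²⁺ < Cs⁺ < I⁻.

Ba²⁺ < Cs⁺ < I⁻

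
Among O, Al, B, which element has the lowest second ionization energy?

Al

The second ionization energy removes an electron from the +1 ion. For each element: O⁺ still has 5 valence electrons; Al⁺ still has 2 valence electrons; B⁺ still has 2 valence electrons.
All are still removing valence electrons, so compare the +1 ions as you would atoms: IE_2 generally rises across a period (higher Z_eff) and falls down a group (larger shell), subject to the usual subshell exceptions.
Valence configurations: O⁺ [He]2s²2p³, Al⁺ [Ne]3s², B⁺ [He]2s².
Tabulated IE_2 (kJ/mol): O 3388, Al 1817, B 2427.
Hence IE_2: Al < B < O.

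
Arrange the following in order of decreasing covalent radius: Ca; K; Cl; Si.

Radius decreases left→right (rising Z_eff, same n) and increases top→bottom (higher n).
These span different periods and groups, so the two trends combine.
Si > Cl: Si lies to the left of Cl in period 3, so the across-period effect alone puts Si larger.
Ca > Si: relative to Si, both the across-period and down-group shifts push Ca's atomic radius up.
K > Ca: K lies to the left of Ca in period 4, so the across-period effect alone puts K larger.
Approximate values (pm): Si 116, Cl 99, K 196, Ca 171.
So from largest to smallest: K > Ca > Si > Cl.

K > Ca > Si > Cl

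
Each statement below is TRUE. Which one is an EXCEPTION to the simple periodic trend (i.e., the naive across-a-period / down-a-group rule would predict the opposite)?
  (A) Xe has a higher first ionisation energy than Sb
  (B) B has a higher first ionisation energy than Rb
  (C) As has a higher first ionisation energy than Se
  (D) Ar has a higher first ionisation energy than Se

The general trend: first ionisation energy increases across a period and decreases down a group.
(A) Xe (period 5, group 18) vs Sb (period 5, group 15): the stated order agrees with the simple trend.
(B) B (period 2, group 13) vs Rb (period 5, group 1): the stated order agrees with the simple trend.
(C) As (period 4, group 15) vs Se (period 4, group 16): the stated order contradicts the simple trend.
(D) Ar (period 3, group 18) vs Se (period 4, group 16): the stated order agrees with the simple trend.
The exception is (C): Se (4p⁴) ionizes more easily than half-filled As (4p³).

(C)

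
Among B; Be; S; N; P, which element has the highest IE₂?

N

The second ionization energy removes an electron from the +1 ion. For each element: B⁺ still has 2 valence electrons; Be⁺ still has 1 valence electron; S⁺ still has 5 valence electrons; N⁺ still has 4 valence electrons; P⁺ still has 4 valence electrons.
All are still removing valence electrons, so compare the +1 ions as you would atoms: IE_2 generally rises across a period (higher Z_eff) and falls down a group (larger shell), subject to the usual subshell exceptions.
Valence configurations: B⁺ [He]2s², Be⁺ [He]2s¹, S⁺ [Ne]3s²3p³, N⁺ [He]2s²2p², P⁺ [Ne]3s²3p².
Approximate IE_2 values (kJ/mol): B 2427, Be 1757, S 2252, N 2856, P 1907.
So the second ionization energies run Be < P < S < B < N.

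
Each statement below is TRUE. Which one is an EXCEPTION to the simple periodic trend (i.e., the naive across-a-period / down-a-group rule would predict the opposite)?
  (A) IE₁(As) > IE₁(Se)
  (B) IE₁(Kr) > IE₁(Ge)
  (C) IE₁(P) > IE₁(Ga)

(A)

The general trend: first ionisation energy increases across a period and decreases down a group.
(A) As (period 4, group 15) vs Se (period 4, group 16): the stated order contradicts the simple trend.
(B) Kr (period 4, group 18) vs Ge (period 4, group 14): the stated order agrees with the simple trend.
(C) P (period 3, group 15) vs Ga (period 4, group 13): the stated order agrees with the simple trend.
The exception is (A): Se (4p⁴) ionizes more easily than half-filled As (4p³).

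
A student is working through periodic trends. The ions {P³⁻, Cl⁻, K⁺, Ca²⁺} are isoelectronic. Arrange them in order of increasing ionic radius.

Ca²⁺ < K⁺ < Cl⁻ < P³⁻

All of these have 18 electrons, so size is governed by nuclear charge alone: the more protons, the stronger the pull on the same electron cloud, and the smaller the ion.
Nuclear charges: Ca²⁺ (Z=20), K⁺ (Z=19), Cl⁻ (Z=17), P³⁻ (Z=15).
Smallest to largest: Ca²⁺ < K⁺ < Cl⁻ < P³⁻.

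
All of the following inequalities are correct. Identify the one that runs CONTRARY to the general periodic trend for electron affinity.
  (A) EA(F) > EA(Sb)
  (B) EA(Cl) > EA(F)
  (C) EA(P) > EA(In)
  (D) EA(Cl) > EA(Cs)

(B)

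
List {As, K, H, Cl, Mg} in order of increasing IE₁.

H is in period 1, group 1; Mg is in period 3, group 2; Cl is in period 3, group 17; K is in period 4, group 1; As is in period 4, group 15.
Across a period the outer electron is held more tightly (higher IE₁); down a group it sits in a higher shell, more shielded, and comes off more easily.
Neither a single period nor a single group — weigh both effects.
Mg > K: both effects reinforce here, so Mg is clearly the higher of the two.
As > Mg: period and group pull opposite ways; the across-period shift dominates (947 vs 738 kJ/mol).
Cl > As: both effects reinforce here, so Cl is clearly the higher of the two.
H > Cl: period and group pull opposite ways; the down-group shift dominates (1312 vs 1251 kJ/mol).
Approximate values (kJ/mol): H 1312, Mg 738, Cl 1251, K 419, As 947.
So from lowest to highest: K < Mg < As < Cl < H.

K < Mg < As < Cl < H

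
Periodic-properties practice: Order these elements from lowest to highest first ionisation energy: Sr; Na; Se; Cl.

Na < Sr < Se < Cl

Na is in period 3, group 1; Cl is in period 3, group 17; Se is in period 4, group 16; Sr is in period 5, group 2.
First ionization energy rises across a period (greater Z_eff holds electrons more tightly) and falls down a group (valence electrons are farther from the nucleus).
Neither a single period nor a single group — weigh both effects.
Sr > Na: period and group pull opposite ways; the across-period shift dominates (550 vs 496 kJ/mol).
Se > Sr: relative to Sr, both the across-period and down-group shifts push Se's first ionization energy up.
Cl > Se: relative to Se, both the across-period and down-group shifts push Cl's first ionization energy up.
For reference (kJ/mol): Na 496, Cl 1251, Se 941, Sr 550.
So from lowest to highest: Na < Sr < Se < Cl.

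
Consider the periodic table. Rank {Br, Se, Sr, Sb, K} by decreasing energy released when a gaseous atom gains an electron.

Br > Se > Sb > K > Sr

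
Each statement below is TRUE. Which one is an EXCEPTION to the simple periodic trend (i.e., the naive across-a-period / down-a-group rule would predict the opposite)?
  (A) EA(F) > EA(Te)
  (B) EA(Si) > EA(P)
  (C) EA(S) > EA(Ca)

(B)

The general trend: electron affinity increases across a period and decreases down a group.
(A) F (period 2, group 17) vs Te (period 5, group 16): the stated order agrees with the simple trend.
(B) Si (period 3, group 14) vs P (period 3, group 15): the stated order contradicts the simple trend.
(C) S (period 3, group 16) vs Ca (period 4, group 2): the stated order agrees with the simple trend.
The exception is (B): adding an electron to P's half-filled 3p³ is unfavourable, so Si (3p²) has the more exothermic EA.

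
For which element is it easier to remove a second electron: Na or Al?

The second ionization energy removes an electron from the +1 ion. For each element: Na⁺ is the bare [Ne] core; Al⁺ still has 2 valence electrons.
Breaking into a closed-shell core is much more expensive than removing a leftover valence electron — Na has the largest IE_2 here.
Approximate IE_2 values (kJ/mol): Na 4562, Al 1817.
So the second ionization energies run Al < Na.

Al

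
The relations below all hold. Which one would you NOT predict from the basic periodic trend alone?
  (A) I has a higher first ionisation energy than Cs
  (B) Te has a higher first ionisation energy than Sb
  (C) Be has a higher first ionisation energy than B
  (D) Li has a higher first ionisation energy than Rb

(C)

The general trend: first ionisation energy increases across a period and decreases down a group.
(A) I (period 5, group 17) vs Cs (period 6, group 1): the stated order agrees with the simple trend.
(B) Te (period 5, group 16) vs Sb (period 5, group 15): the stated order agrees with the simple trend.
(C) Be (period 2, group 2) vs B (period 2, group 13): the stated order contradicts the simple trend.
(D) Li (period 2, group 1) vs Rb (period 5, group 1): the stated order agrees with the simple trend.
The exception is (C): removing B's lone 2p electron is easier than breaking Be's filled 2s².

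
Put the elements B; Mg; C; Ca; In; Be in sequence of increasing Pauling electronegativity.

Ca < Mg < Be < In < B < C

Electronegativity increases across a period and decreases down a group, tracking effective nuclear charge and atomic size.
These span different periods and groups, so the two trends combine.
Mg > Ca: Mg sits above Ca in group 2, so the down-group effect alone puts Mg higher.
Be > Mg: Be sits above Mg in group 2, so the down-group effect alone puts Be higher.
In > Be: period and group pull opposite ways; the across-period shift dominates (1.78 vs 1.57).
B > In: they share group 13; the group trend gives B the larger value.
C > B: C lies to the right of B in period 2, so the across-period effect alone puts C higher.
For reference (Pauling): Be 1.57, B 2.04, C 2.55, Mg 1.31, Ca 1.00, In 1.78.
So from lowest to highest: Ca < Mg < Be < In < B < C.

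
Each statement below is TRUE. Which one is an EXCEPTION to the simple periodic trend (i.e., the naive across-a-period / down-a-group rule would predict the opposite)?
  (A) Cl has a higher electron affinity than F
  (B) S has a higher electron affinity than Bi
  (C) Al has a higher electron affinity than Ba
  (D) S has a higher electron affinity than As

(A)

The general trend: electron affinity increases across a period and decreases down a group.
(A) Cl (period 3, group 17) vs F (period 2, group 17): the stated order contradicts the simple trend.
(B) S (period 3, group 16) vs Bi (period 6, group 15): the stated order agrees with the simple trend.
(C) Al (period 3, group 13) vs Ba (period 6, group 2): the stated order agrees with the simple trend.
(D) S (period 3, group 16) vs As (period 4, group 15): the stated order agrees with the simple trend.
The exception is (A): F's small 2p subshell makes the incoming electron feel strong e⁻–e⁻ repulsion, so Cl actually releases more energy on gaining an electron.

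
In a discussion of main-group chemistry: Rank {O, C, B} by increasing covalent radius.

B is in period 2, group 13; C is in period 2, group 14; O is in period 2, group 16.
Atomic radius shrinks across a period as nuclear charge pulls the same shell inward, and grows down a group as new shells are added.
All lie in period 2, so atomic radius increases right to left.
So from smallest to largest: O < C < B.

O, C, B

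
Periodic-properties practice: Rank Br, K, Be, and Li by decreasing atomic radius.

K > Li > Br > Be

Li is in period 2, group 1; Be is in period 2, group 2; K is in period 4, group 1; Br is in period 4, group 17.
Moving right in a period, electrons are added to the same shell under a stronger nuclear pull, so atoms get smaller; moving down, a new shell is opened and atoms get larger.
Here both period and group differ, so the two effects have to be weighed against each other.
Br > Be: the two effects oppose for this pair; the down-group effect wins (114 vs 102 pm).
Li > Br: period and group pull opposite ways; the across-period shift dominates (133 vs 114 pm).
K > Li: they share group 1; the group trend gives K the larger value.
Approximate values (pm): Li 133, Be 102, K 196, Br 114.
So from largest to smallest: K > Li > Br > Be.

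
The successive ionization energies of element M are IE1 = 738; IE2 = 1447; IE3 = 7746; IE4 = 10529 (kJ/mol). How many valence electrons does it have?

Look for the largest jump between consecutive ionization energies: IE3/IE2 ≈ 5.4, far larger than any earlier ratio.
That jump marks the point where a core electron is being removed. So the atom has 2 valence electrons.

2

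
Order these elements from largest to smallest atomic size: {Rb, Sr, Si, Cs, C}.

C is in period 2, group 14; Si is in period 3, group 14; Rb is in period 5, group 1; Sr is in period 5, group 2; Cs is in period 6, group 1.
Moving right in a period, electrons are added to the same shell under a stronger nuclear pull, so atoms get smaller; moving down, a new shell is opened and atoms get larger.
Here both period and group differ, so the two effects have to be weighed against each other.
Si > C: they share group 14; the group trend gives Si the larger value.
Sr > Si: both effects reinforce here, so Sr is clearly the larger of the two.
Rb > Sr: both are in period 5; the period trend gives Rb the larger value.
Cs > Rb: they share group 1; the group trend gives Cs the larger value.
For reference (pm): C 75, Si 116, Rb 210, Sr 185, Cs 232.
So from largest to smallest: Cs > Rb > Sr > Si > C.

Cs, Rb, Sr, Si, C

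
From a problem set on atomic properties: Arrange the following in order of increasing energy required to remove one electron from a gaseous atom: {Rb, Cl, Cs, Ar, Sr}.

Cs, Rb, Sr, Cl, Ar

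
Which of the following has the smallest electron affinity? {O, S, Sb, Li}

EA tends to increase across a period and decrease down a group, though the pattern is less regular than for IE or radius.
Here both period and group differ, so the two effects have to be weighed against each other.
Sb > Li: period and group pull opposite ways; the across-period shift dominates (103 vs 60 kJ/mol).
O > Sb: both effects reinforce here, so O is clearly the higher of the two.
S > O: this pair runs against the simple trend — see the exception note.
Note the exception: S has a higher electron affinity than O, contrary to the simple trend — the compact 2p subshell of O repels the added electron more than S's larger 3p does.
Tabulated electron affinity (kJ/mol): Li 60, O 141, S 200, Sb 103.
The smallest electron affinity among these belongs to Li.

Li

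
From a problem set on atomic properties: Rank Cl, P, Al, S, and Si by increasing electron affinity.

Al < P < Si < S < Cl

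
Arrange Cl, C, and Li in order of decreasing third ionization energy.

Li > C > Cl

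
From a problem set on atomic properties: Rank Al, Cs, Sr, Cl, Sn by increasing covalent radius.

Across a period the added protons contract the valence shell; down a group each new principal shell makes the atom larger.
Here both period and group differ, so the two effects have to be weighed against each other.
Al > Cl: both are in period 3; the period trend gives Al the larger value.
Sn > Al: the two effects oppose for this pair; the down-group effect wins (140 vs 126 pm).
Sr > Sn: both are in period 5; the period trend gives Sr the larger value.
Cs > Sr: both effects reinforce here, so Cs is clearly the larger of the two.
Tabulated atomic radius (pm): Al 126, Cl 99, Sr 185, Sn 140, Cs 232.
So from smallest to largest: Cl < Al < Sn < Sr < Cs.

Cl < Al < Sn < Sr < Cs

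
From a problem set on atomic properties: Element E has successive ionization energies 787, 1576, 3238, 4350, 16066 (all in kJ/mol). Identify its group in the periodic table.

Look for the largest jump between consecutive ionization energies: IE5/IE4 ≈ 3.7, far larger than any earlier ratio.
That jump marks the point where a core electron is being removed. So the atom has 4 valence electrons.
A main-group element with 4 valence electrons is in group 14.

Group 14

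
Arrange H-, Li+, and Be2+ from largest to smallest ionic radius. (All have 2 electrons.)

All of these have 2 electrons, so size is governed by nuclear charge alone: the more protons, the stronger the pull on the same electron cloud, and the smaller the ion.
Nuclear charges: Be2+ (Z=4), Li+ (Z=3), H- (Z=1).
Largest to smallest: H- > Li+ > Be2+.

H-, Li+, Be2+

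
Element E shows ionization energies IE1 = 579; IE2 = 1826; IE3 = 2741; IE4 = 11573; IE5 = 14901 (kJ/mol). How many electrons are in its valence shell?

3

Look for the largest jump between consecutive ionization energies: IE4/IE3 ≈ 4.2, far larger than any earlier ratio.
That jump marks the point where a core electron is being removed. So the atom has 3 valence electrons.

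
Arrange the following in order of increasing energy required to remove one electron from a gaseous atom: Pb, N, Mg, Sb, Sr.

Sr < Pb < Mg < Sb < N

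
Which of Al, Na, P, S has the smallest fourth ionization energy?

The fourth ionization energy removes an electron from the +3 ion. For each element: Al³⁺ is the bare [Ne] core; Na³⁺ is already 2 electrons into the core; P³⁺ still has 2 valence electrons; S³⁺ still has 3 valence electrons.
Pulling an electron out of a noble-gas core costs far more than removing a remaining valence electron, so Na and Al sit at the high end of IE_4.
Valence configurations: P³⁺ [Ne]3s², S³⁺ [Ne]3s²3p¹.
S³⁺ loses a lone 3p electron whereas P³⁺ must break into a filled 3s² pair, so IE_4(P) > IE_4(S) even though S has the higher nuclear charge.
Tabulated IE_4 (kJ/mol): Al 11577, Na 9543, P 4964, S 4556.
Hence IE_4: S < P < Na < Al.

S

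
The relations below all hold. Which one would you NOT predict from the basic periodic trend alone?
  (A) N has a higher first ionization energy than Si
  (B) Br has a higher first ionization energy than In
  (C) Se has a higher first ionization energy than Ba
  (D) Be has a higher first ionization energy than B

The general trend: first ionization energy increases across a period and decreases down a group.
(A) N (period 2, group 15) vs Si (period 3, group 14): the stated order agrees with the simple trend.
(B) Br (period 4, group 17) vs In (period 5, group 13): the stated order agrees with the simple trend.
(C) Se (period 4, group 16) vs Ba (period 6, group 2): the stated order agrees with the simple trend.
(D) Be (period 2, group 2) vs B (period 2, group 13): the stated order contradicts the simple trend.
The exception is (D): removing B's lone 2p electron is easier than breaking Be's filled 2s².

(D)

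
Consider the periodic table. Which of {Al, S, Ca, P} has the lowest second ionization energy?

Ca

The second ionization energy removes an electron from the +1 ion. For each element: Al⁺ still has 2 valence electrons; S⁺ still has 5 valence electrons; Ca⁺ still has 1 valence electron; P⁺ still has 4 valence electrons.
All are still removing valence electrons, so compare the +1 ions as you would atoms: IE_2 generally rises across a period (higher Z_eff) and falls down a group (larger shell), subject to the usual subshell exceptions.
Valence configurations: Al⁺ [Ne]3s², S⁺ [Ne]3s²3p³, Ca⁺ [Ar]4s¹, P⁺ [Ne]3s²3p².
Tabulated IE_2 (kJ/mol): Al 1817, S 2252, Ca 1145, P 1907.
So the second ionization energies run Ca < Al < P < S.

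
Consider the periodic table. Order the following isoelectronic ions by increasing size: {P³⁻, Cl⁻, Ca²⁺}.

All of these have 18 electrons, so size is governed by nuclear charge alone: the more protons, the stronger the pull on the same electron cloud, and the smaller the ion.
Nuclear charges: Ca²⁺ (Z=20), Cl⁻ (Z=17), P³⁻ (Z=15).
Smallest to largest: Ca²⁺ < Cl⁻ < P³⁻.

Ca²⁺ < Cl⁻ < P³⁻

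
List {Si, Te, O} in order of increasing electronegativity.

O is in period 2, group 16; Si is in period 3, group 14; Te is in period 5, group 16.
Electronegativity increases across a period and decreases down a group, tracking effective nuclear charge and atomic size.
Neither a single period nor a single group — weigh both effects.
Te > Si: period and group pull opposite ways; the across-period shift dominates (2.10 vs 1.90).
O > Te: they share group 16; the group trend gives O the larger value.
Approximate values (Pauling): O 3.44, Si 1.90, Te 2.10.
So from lowest to highest: Si < Te < O.

Si < Te < O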